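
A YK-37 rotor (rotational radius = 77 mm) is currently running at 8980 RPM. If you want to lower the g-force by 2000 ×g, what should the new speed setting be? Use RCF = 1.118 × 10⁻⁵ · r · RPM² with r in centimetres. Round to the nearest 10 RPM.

r = 77 mm = 7.7 cm
Current RCF = 1.118 × 10⁻⁵ × 7.7 × (8980)² = 1.118 × 10⁻⁵ × 7.7 × 80,640,400 ≈ 6,942 × g
Target RCF = 6,942 − 2,000 = 4,942 × g
N² = 4,942 / (8.6086 × 10⁻⁵) = 57,407,709
N ≈ √57,407,709 ≈ 7,576.8

7580 RPM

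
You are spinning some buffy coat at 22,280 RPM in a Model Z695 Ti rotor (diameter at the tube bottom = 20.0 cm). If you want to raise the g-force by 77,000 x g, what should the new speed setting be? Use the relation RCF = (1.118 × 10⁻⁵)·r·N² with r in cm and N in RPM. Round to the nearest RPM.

r = 20.0 / 2 = 10 cm
Current RCF = 1.118 × 10⁻⁵ × 10 × (22280)² = 1.118 × 10⁻⁵ × 10 × 496,398,400 ≈ 55,497.3 × g
Target RCF = 55,497.3 + 77,000 = 132,497.3 × g
N² = 132,497.3 / (11.18 × 10⁻⁵) = 1,185,127,907
N ≈ √1,185,127,907 ≈ 34,425.7

≈ 34426 RPM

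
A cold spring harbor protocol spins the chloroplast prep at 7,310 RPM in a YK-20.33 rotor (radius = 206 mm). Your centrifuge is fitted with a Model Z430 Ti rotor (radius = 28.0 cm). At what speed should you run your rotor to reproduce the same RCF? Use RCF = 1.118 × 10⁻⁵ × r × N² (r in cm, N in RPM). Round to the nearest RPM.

≈ 6270 RPM

Original rotor: r = 206 mm = 20.6 cm
RCF = 1.118 × 10⁻⁵ × r × N²
RCF_original = 1.118 × 10⁻⁵ × 20.6 × (7310)² = 1.118 × 10⁻⁵ × 20.6 × 53,436,100 ≈ 12,306.8 × g
12,306.8 = 1.118 × 10⁻⁵ × 28 × N²
N² = 12,306.8 / (31.304 × 10⁻⁵) = 39,313,826
N ≈ √39,313,826 ≈ 6,270.1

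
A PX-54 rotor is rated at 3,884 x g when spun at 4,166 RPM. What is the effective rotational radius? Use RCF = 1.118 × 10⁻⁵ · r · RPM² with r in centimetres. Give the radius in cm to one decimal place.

≈ 20.0 cm

3884 = 1.118 × 10⁻⁵ × r × (4166)²
r = 3884 / (1.118 × 10⁻⁵ × 17,355,556) = 3884 / 194.0351 ≈ 20.017 cm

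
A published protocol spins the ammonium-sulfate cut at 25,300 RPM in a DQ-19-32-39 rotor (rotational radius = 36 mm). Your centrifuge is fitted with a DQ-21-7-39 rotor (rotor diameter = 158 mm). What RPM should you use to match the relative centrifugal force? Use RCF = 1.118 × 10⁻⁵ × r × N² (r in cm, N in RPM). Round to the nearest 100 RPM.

≈ 17100 RPM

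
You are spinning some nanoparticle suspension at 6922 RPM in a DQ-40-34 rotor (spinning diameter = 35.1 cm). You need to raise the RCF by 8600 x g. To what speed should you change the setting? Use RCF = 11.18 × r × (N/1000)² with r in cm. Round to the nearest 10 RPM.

N₂ ≈ 9580 RPM

r = 35.1 / 2 = 17.55 cm
Current RCF = 11.18 × 17.55 × (6.922)² = 11.18 × 17.55 × 47.914084 ≈ 9,401.2 × g
Target RCF = 9,401.2 + 8,600 = 18,001.2 × g
(N/1000)² = 18,001.2 / 196.209 = 91.74503
N = 1000 × √91.74503 ≈ 9,578.4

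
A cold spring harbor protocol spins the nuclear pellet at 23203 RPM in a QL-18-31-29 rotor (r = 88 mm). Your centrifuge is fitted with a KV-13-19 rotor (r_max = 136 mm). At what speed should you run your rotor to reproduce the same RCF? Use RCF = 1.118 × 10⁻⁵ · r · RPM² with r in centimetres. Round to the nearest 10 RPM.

Original rotor: r = 88 mm = 8.8 cm
RCF = 1.118 × 10⁻⁵ × r × N²
RCF_original = 1.118 × 10⁻⁵ × 8.8 × (23203)² = 1.118 × 10⁻⁵ × 8.8 × 538,379,209 ≈ 52,967.9 × g
Your rotor: r = 136 mm = 13.6 cm
52,967.9 = 1.118 × 10⁻⁵ × 13.6 × N²
N² = 52,967.9 / (15.2048 × 10⁻⁵) = 348,363,017
N ≈ √348,363,017 ≈ 18,664.5

≈ 18660 RPM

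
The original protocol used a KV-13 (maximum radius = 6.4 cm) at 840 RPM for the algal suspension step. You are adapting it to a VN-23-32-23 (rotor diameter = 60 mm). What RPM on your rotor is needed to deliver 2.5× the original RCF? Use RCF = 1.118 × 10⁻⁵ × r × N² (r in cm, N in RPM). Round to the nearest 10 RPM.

RCF_original = 1.118 × 10⁻⁵ × 6.4 × (840)² = 1.118 × 10⁻⁵ × 6.4 × 705,600 ≈ 50.5 × g
Target RCF = 2.5 × 50.5 ≈ 126.2 × g
Your rotor: r = 60 mm / 2 = 30 mm = 3 cm
126.2 = 1.118 × 10⁻⁵ × 3 × N²
N² = 126.2 / (3.354 × 10⁻⁵) = 3,762,671
N ≈ √3,762,671 ≈ 1,939.8

1940 RPM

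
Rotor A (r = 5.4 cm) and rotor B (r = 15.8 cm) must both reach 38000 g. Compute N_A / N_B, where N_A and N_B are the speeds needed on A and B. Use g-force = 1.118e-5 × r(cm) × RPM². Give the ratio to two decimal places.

1.71

At fixed RCF, N ∝ 1/√r, so N_A/N_B = √(r_B/r_A) = √(15.8/5.4) = √2.925926 = 1.7105.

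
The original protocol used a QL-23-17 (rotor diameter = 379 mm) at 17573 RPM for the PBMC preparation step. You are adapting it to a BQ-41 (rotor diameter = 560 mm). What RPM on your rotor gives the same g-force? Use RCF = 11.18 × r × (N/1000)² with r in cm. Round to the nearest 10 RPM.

≈ 14460 RPM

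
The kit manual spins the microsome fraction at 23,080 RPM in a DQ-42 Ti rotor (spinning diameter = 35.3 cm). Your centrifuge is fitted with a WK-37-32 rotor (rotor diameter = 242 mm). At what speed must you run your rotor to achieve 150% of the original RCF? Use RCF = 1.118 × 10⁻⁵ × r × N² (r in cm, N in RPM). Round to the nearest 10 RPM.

Original rotor: r = 35.3 / 2 = 17.65 cm
RCF_original = 1.118 × 10⁻⁵ × 17.65 × (23080)² = 1.118 × 10⁻⁵ × 17.65 × 532,686,400 ≈ 105,113.4 × g
Target RCF = 1.5 × 105,113.4 ≈ 157,670.1 × g
Your rotor: r = 242 mm / 2 = 121 mm = 12.1 cm
157,670.1 = 1.118 × 10⁻⁵ × 12.1 × N²
N² = 157,670.1 / (13.5278 × 10⁻⁵) = 1,165,526,545
N ≈ √1,165,526,545 ≈ 34,139.8

≈ 34140 RPM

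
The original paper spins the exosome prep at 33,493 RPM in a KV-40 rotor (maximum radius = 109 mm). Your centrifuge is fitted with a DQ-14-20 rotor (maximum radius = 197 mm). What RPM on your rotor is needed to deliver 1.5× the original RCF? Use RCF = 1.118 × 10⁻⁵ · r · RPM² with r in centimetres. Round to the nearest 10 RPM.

≈ 30510 RPM

Original rotor: r = 109 mm = 10.9 cm
RCF_original = 1.118 × 10⁻⁵ × 10.9 × (33493)² = 1.118 × 10⁻⁵ × 10.9 × 1,121,781,049 ≈ 136,702.5 × g
Target RCF = 1.5 × 136,702.5 ≈ 205,053.8 × g
Your rotor: r = 197 mm = 19.7 cm
205,053.8 = 1.118 × 10⁻⁵ × 19.7 × N²
N² = 205,053.8 / (22.0246 × 10⁻⁵) = 931,021,676
N ≈ √931,021,676 ≈ 30,512.6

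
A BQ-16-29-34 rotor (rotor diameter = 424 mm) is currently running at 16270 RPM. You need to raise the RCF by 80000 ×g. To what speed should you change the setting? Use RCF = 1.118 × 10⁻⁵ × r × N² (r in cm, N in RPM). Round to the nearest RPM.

24541 RPM

r = 424 mm / 2 = 212 mm = 21.2 cm
Current RCF = 1.118 × 10⁻⁵ × 21.2 × (16270)² = 1.118 × 10⁻⁵ × 21.2 × 264,712,900 ≈ 62,741.2 × g
Target RCF = 62,741.2 + 80,000 = 142,741.2 × g
N² = 142,741.2 / (23.7016 × 10⁻⁵) = 602,242,887
N ≈ √602,242,887 ≈ 24,540.6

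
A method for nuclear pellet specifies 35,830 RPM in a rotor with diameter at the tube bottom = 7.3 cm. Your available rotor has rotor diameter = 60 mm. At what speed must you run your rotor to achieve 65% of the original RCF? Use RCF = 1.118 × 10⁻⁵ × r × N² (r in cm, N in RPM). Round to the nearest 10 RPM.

Original rotor: r = 7.3 / 2 = 3.65 cm
RCF_original = 1.118 × 10⁻⁵ × 3.65 × (35830)² = 1.118 × 10⁻⁵ × 3.65 × 1,283,788,900 ≈ 52,387.6 × g
Target RCF = 0.65 × 52,387.6 ≈ 34,051.9 × g
Your rotor: r = 60 mm / 2 = 30 mm = 3 cm
34,051.9 = 1.118 × 10⁻⁵ × 3 × N²
N² = 34,051.9 / (3.354 × 10⁻⁵) = 1,015,262,373
N ≈ √1,015,262,373 ≈ 31,863.2

31860 RPM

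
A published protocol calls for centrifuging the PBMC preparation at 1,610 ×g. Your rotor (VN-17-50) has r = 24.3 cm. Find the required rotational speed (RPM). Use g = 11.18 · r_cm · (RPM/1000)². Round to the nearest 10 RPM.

RCF = 11.18 × r × (N/1000)²
1,610 = 11.18 × 24.3 × (N/1000)²
(N/1000)² = 1,610 / 271.674 = 5.92622
N = 1000 × √5.92622 ≈ 2,434.4

N ≈ 2430 RPM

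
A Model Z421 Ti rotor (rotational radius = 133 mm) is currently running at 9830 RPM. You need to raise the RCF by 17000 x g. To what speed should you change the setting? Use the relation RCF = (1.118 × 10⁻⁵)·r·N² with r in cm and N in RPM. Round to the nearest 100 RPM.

r = 133 mm = 13.3 cm
Current RCF = 1.118 × 10⁻⁵ × 13.3 × (9830)² = 1.118 × 10⁻⁵ × 13.3 × 96,628,900 ≈ 14,368.1 × g
Target RCF = 14,368.1 + 17,000 = 31,368.1 × g
N² = 31,368.1 / (14.8694 × 10⁻⁵) = 210,957,402
N ≈ √210,957,402 ≈ 14,524.4

N₂ ≈ 14500 RPM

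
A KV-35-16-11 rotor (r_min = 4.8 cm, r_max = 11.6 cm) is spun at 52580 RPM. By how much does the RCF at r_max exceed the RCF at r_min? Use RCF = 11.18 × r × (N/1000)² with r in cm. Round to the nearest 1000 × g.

ΔRCF ≈ 210000 g

RCF_max = 11.18 × 11.6 × (52.58)² = 11.18 × 11.6 × 2,764.6564 ≈ 358,542.8 × g
RCF_min = 11.18 × 4.8 × (52.58)² = 11.18 × 4.8 × 2,764.6564 ≈ 148,362.5 × g
ΔRCF = 358,542.8 − 148,362.5 = 210,180.3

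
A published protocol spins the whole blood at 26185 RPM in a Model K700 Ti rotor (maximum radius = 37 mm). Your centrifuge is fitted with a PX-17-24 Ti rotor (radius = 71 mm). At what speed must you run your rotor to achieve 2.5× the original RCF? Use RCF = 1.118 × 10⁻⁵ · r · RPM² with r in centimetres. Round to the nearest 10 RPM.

Original rotor: r = 37 mm = 3.7 cm
RCF_original = 1.118 × 10⁻⁵ × 3.7 × (26185)² = 1.118 × 10⁻⁵ × 3.7 × 685,654,225 ≈ 28,362.8 × g
Target RCF = 2.5 × 28,362.8 ≈ 70,907 × g
Your rotor: r = 71 mm = 7.1 cm
70,907 = 1.118 × 10⁻⁵ × 7.1 × N²
N² = 70,907 / (7.9378 × 10⁻⁵) = 893,282,774
N ≈ √893,282,774 ≈ 29,887.8

29890 RPM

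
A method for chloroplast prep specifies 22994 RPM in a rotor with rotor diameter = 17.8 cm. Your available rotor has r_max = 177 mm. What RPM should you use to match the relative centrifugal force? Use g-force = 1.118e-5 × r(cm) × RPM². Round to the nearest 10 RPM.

16310 RPM

Original rotor: r = 17.8 / 2 = 8.9 cm
RCF_original = 1.118 × 10⁻⁵ × 8.9 × (22994)² = 1.118 × 10⁻⁵ × 8.9 × 528,724,036 ≈ 52,609.1 × g
Your rotor: r = 177 mm = 17.7 cm
52,609.1 = 1.118 × 10⁻⁵ × 17.7 × N²
N² = 52,609.1 / (19.7886 × 10⁻⁵) = 265,855,594
N ≈ √265,855,594 ≈ 16,305.1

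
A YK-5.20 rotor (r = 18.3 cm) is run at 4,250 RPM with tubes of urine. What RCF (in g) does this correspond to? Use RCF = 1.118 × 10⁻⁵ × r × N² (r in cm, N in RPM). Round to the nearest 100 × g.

≈ 3700 g

RCF = 1.118 × 10⁻⁵ × 18.3 × (4250)² = 1.118 × 10⁻⁵ × 18.3 × 18,062,500 ≈ 3,695.5 × g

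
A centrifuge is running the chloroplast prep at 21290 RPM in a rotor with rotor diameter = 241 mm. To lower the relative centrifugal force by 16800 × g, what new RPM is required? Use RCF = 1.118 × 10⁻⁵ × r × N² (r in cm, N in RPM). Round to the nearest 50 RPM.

r = 241 mm / 2 = 120.5 mm = 12.05 cm
Current RCF = 1.118 × 10⁻⁵ × 12.05 × (21290)² = 1.118 × 10⁻⁵ × 12.05 × 453,264,100 ≈ 61,063.3 × g
Target RCF = 61,063.3 − 16,800 = 44,263.3 × g
N² = 44,263.3 / (13.4719 × 10⁻⁵) = 328,560,188
N ≈ √328,560,188 ≈ 18,126.2

18150 RPM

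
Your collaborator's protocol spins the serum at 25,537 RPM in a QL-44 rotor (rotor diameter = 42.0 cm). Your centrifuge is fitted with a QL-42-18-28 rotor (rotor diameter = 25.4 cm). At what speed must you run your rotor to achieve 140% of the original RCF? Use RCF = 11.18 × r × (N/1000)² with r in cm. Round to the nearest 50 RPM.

≈ 38850 RPM

Original rotor: r = 42.0 / 2 = 21 cm
RCF_original = 11.18 × 21 × (25.537)² = 11.18 × 21 × 652.138369 ≈ 153,109 × g
Target RCF = 1.4 × 153,109 ≈ 214,352.6 × g
Your rotor: r = 25.4 / 2 = 12.7 cm
214,352.6 = 11.18 × 12.7 × (N/1000)²
(N/1000)² = 214,352.6 / 141.986 = 1509.674
N = 1000 × √1509.674 ≈ 38,854.5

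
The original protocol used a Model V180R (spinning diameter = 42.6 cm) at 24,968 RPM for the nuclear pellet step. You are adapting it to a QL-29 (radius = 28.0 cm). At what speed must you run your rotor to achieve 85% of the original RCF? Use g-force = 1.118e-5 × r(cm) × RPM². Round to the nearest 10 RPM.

Original rotor: r = 42.6 / 2 = 21.3 cm
RCF_original = 1.118 × 10⁻⁵ × 21.3 × (24968)² = 1.118 × 10⁻⁵ × 21.3 × 623,401,024 ≈ 148,453 × g
Target RCF = 0.85 × 148,453 ≈ 126,185.1 × g
126,185.1 = 1.118 × 10⁻⁵ × 28 × N²
N² = 126,185.1 / (31.304 × 10⁻⁵) = 403,095,771
N ≈ √403,095,771 ≈ 20,077.2

20080 RPM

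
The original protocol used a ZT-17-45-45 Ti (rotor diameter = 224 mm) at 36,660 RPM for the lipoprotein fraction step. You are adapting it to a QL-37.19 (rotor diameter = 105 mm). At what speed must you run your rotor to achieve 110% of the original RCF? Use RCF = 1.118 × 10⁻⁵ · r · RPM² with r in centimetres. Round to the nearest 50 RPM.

≈ 56150 RPM

Original rotor: r = 224 mm / 2 = 112 mm = 11.2 cm
RCF_original = 1.118 × 10⁻⁵ × 11.2 × (36660)² = 1.118 × 10⁻⁵ × 11.2 × 1,343,955,600 ≈ 168,284.7 × g
Target RCF = 1.1 × 168,284.7 ≈ 185,113.2 × g
Your rotor: r = 105 mm / 2 = 52.5 mm = 5.25 cm
185,113.2 = 1.118 × 10⁻⁵ × 5.25 × N²
N² = 185,113.2 / (5.8695 × 10⁻⁵) = 3,153,815,487
N ≈ √3,153,815,487 ≈ 56,158.8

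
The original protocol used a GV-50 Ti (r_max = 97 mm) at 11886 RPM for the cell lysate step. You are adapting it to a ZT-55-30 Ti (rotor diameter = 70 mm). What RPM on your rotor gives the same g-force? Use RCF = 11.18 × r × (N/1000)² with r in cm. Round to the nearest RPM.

Original rotor: r = 97 mm = 9.7 cm
RCF = 11.18 × r × (N/1000)²
RCF_original = 11.18 × 9.7 × (11.886)² = 11.18 × 9.7 × 141.276996 ≈ 15,320.9 × g
Your rotor: r = 70 mm / 2 = 35 mm = 3.5 cm
15,320.9 = 11.18 × 3.5 × (N/1000)²
(N/1000)² = 15,320.9 / 39.13 = 391.5385
N = 1000 × √391.5385 ≈ 19,787.3

19787 RPM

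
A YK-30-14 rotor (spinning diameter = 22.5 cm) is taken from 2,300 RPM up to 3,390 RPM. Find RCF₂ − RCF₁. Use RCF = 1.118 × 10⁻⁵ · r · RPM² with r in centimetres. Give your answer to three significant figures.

≈ 780 × g

r = 22.5 / 2 = 11.25 cm
RCF₁ = 1.118 × 10⁻⁵ × 11.25 × (2300)² = 1.118 × 10⁻⁵ × 11.25 × 5,290,000 ≈ 665.3 × g
RCF₂ = 1.118 × 10⁻⁵ × 11.25 × (3390)² = 1.118 × 10⁻⁵ × 11.25 × 11,492,100 ≈ 1,445.4 × g
Increase = 1,445.4 − 665.3 = 780.1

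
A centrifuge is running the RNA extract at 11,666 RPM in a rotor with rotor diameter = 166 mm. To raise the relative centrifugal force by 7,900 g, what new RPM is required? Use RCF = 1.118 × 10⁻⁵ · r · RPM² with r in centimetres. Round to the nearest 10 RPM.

N₂ ≈ 14870 RPM

r = 166 mm / 2 = 83 mm = 8.3 cm
Current RCF = 1.118 × 10⁻⁵ × 8.3 × (11666)² = 1.118 × 10⁻⁵ × 8.3 × 136,095,556 ≈ 12,628.9 × g
Target RCF = 12,628.9 + 7,900 = 20,528.9 × g
N² = 20,528.9 / (9.2794 × 10⁻⁵) = 221,230,899
N ≈ √221,230,899 ≈ 14,873.8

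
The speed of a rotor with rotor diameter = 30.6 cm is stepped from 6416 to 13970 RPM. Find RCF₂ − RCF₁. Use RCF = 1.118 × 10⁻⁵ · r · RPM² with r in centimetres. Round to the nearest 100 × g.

26300 ×g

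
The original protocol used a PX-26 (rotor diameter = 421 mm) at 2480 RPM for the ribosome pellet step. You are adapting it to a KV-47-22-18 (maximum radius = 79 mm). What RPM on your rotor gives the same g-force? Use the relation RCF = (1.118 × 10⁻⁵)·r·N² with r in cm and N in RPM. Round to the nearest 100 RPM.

Original rotor: r = 421 mm / 2 = 210.5 mm = 21.05 cm
RCF_original = 1.118 × 10⁻⁵ × 21.05 × (2480)² = 1.118 × 10⁻⁵ × 21.05 × 6,150,400 ≈ 1,447.4 × g
Your rotor: r = 79 mm = 7.9 cm
1,447.4 = 1.118 × 10⁻⁵ × 7.9 × N²
N² = 1,447.4 / (8.8322 × 10⁻⁵) = 16,387,763
N ≈ √16,387,763 ≈ 4,048.2

4000 RPM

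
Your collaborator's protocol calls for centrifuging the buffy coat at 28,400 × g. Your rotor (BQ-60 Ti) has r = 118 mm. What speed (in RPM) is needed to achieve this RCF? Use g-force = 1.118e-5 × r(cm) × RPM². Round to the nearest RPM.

≈ 14672 RPM

r = 118 mm = 11.8 cm
RCF = 1.118 × 10⁻⁵ × r × N²
28,400 = 1.118 × 10⁻⁵ × 11.8 × N²
N² = 28,400 / (13.1924 × 10⁻⁵) = 215,275,462
N ≈ √215,275,462 ≈ 14,672.3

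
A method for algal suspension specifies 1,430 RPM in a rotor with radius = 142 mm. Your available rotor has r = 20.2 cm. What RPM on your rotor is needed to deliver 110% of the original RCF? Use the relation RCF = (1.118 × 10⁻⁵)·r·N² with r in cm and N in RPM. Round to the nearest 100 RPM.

1300 RPM

Original rotor: r = 142 mm = 14.2 cm
RCF_original = 1.118 × 10⁻⁵ × 14.2 × (1430)² = 1.118 × 10⁻⁵ × 14.2 × 2,044,900 ≈ 324.6 × g
Target RCF = 1.1 × 324.6 ≈ 357.1 × g
357.1 = 1.118 × 10⁻⁵ × 20.2 × N²
N² = 357.1 / (22.5836 × 10⁻⁵) = 1,581,236
N ≈ √1,581,236 ≈ 1,257.5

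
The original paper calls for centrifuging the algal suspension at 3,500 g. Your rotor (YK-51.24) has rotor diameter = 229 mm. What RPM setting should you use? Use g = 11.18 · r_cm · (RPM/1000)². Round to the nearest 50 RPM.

≈ 5250 RPM

r = 229 mm / 2 = 114.5 mm = 11.45 cm
RCF = 11.18 × r × (N/1000)²
3,500 = 11.18 × 11.45 × (N/1000)²
(N/1000)² = 3,500 / 128.011 = 27.3414
N = 1000 × √27.3414 ≈ 5,228.9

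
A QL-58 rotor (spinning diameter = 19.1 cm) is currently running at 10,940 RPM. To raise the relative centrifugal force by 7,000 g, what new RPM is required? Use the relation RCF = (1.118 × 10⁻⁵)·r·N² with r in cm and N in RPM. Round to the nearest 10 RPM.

13610 RPM

r = 19.1 / 2 = 9.55 cm
Current RCF = 1.118 × 10⁻⁵ × 9.55 × (10940)² = 1.118 × 10⁻⁵ × 9.55 × 119,683,600 ≈ 12,778.5 × g
Target RCF = 12,778.5 + 7,000 = 19,778.5 × g
N² = 19,778.5 / (10.6769 × 10⁻⁵) = 185,245,717
N ≈ √185,245,717 ≈ 13,610.5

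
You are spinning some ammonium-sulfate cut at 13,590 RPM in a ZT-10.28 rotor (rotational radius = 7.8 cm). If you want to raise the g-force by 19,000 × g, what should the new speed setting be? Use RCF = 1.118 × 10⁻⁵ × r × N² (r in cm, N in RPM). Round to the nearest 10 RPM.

Current RCF = 1.118 × 10⁻⁵ × 7.8 × (13590)² = 1.118 × 10⁻⁵ × 7.8 × 184,688,100 ≈ 16,105.5 × g
Target RCF = 16,105.5 + 19,000 = 35,105.5 × g
N² = 35,105.5 / (8.7204 × 10⁻⁵) = 402,567,543
N ≈ √402,567,543 ≈ 20,064.1

N₂ ≈ 20060 RPM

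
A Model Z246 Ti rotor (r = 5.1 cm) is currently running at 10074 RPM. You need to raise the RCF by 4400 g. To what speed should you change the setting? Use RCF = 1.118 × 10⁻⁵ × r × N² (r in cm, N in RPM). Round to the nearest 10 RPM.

13370 RPM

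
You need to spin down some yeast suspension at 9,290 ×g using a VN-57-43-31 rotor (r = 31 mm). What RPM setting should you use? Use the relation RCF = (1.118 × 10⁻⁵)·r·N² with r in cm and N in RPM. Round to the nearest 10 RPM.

N ≈ 16370 RPM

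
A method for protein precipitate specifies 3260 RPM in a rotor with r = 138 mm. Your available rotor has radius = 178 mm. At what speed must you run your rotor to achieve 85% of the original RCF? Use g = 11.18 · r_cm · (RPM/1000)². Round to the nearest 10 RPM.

Original rotor: r = 138 mm = 13.8 cm
RCF_original = 11.18 × 13.8 × (3.26)² = 11.18 × 13.8 × 10.6276 ≈ 1,639.7 × g
Target RCF = 0.85 × 1,639.7 ≈ 1,393.7 × g
Your rotor: r = 178 mm = 17.8 cm
1,393.7 = 11.18 × 17.8 × (N/1000)²
(N/1000)² = 1,393.7 / 199.004 = 7.003377
N = 1000 × √7.003377 ≈ 2,646.4

2650 RPM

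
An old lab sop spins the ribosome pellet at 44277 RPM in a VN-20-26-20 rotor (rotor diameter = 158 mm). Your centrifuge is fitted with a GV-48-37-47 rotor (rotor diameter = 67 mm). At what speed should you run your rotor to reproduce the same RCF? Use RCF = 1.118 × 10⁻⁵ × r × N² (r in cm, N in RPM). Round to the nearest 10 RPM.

≈ 67990 RPM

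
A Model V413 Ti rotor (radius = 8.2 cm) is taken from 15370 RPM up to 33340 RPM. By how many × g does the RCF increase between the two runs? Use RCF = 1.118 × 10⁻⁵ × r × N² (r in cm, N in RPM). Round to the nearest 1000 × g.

RCF₁ = 1.118 × 10⁻⁵ × 8.2 × (15370)² = 1.118 × 10⁻⁵ × 8.2 × 236,236,900 ≈ 21,657.3 × g
RCF₂ = 1.118 × 10⁻⁵ × 8.2 × (33340)² = 1.118 × 10⁻⁵ × 8.2 × 1,111,555,600 ≈ 101,903 × g
Increase = 101,903 − 21,657.3 = 80,245.7

≈ 80000 × g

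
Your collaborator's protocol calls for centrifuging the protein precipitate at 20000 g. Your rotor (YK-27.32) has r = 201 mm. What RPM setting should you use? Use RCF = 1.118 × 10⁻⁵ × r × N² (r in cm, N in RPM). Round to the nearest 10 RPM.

N ≈ 9430 RPM

r = 201 mm = 20.1 cm
RCF = 1.118 × 10⁻⁵ × r × N²
20,000 = 1.118 × 10⁻⁵ × 20.1 × N²
N² = 20,000 / (22.4718 × 10⁻⁵) = 89,000,436
N ≈ √89,000,436 ≈ 9,434.0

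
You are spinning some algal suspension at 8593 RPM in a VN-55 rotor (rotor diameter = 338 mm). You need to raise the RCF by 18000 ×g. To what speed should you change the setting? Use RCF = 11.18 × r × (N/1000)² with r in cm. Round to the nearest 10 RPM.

r = 338 mm / 2 = 169 mm = 16.9 cm
Current RCF = 11.18 × 16.9 × (8.593)² = 11.18 × 16.9 × 73.839649 ≈ 13,951.4 × g
Target RCF = 13,951.4 + 18,000 = 31,951.4 × g
(N/1000)² = 31,951.4 / 188.942 = 169.1069
N = 1000 × √169.1069 ≈ 13,004.1

13000 RPM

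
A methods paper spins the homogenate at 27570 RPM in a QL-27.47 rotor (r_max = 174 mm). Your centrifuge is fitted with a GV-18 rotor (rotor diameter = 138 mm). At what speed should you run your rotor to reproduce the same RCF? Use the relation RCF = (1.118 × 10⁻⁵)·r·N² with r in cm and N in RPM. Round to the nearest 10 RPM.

43780 RPM

Original rotor: r = 174 mm = 17.4 cm
RCF_original = 1.118 × 10⁻⁵ × 17.4 × (27570)² = 1.118 × 10⁻⁵ × 17.4 × 760,104,900 ≈ 147,864.7 × g
Your rotor: r = 138 mm / 2 = 69 mm = 6.9 cm
147,864.7 = 1.118 × 10⁻⁵ × 6.9 × N²
N² = 147,864.7 / (7.7142 × 10⁻⁵) = 1,916,785,927
N ≈ √1,916,785,927 ≈ 43,781.1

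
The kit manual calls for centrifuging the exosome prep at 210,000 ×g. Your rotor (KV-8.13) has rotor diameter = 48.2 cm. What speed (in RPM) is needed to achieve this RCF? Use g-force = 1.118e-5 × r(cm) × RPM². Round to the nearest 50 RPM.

N ≈ 27900 RPM

r = 48.2 / 2 = 24.1 cm
210,000 = 1.118 × 10⁻⁵ × 24.1 × N²
N² = 210,000 / (26.9438 × 10⁻⁵) = 779,400,085
N ≈ √779,400,085 ≈ 27,917.7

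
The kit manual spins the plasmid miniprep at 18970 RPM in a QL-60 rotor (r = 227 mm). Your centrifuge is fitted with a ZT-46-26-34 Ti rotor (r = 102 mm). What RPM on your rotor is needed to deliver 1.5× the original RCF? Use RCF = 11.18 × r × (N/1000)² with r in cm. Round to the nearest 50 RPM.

Original rotor: r = 227 mm = 22.7 cm
RCF = 11.18 × r × (N/1000)²
RCF_original = 11.18 × 22.7 × (18.97)² = 11.18 × 22.7 × 359.8609 ≈ 91,327.7 × g
Target RCF = 1.5 × 91,327.7 ≈ 136,991.5 × g
Your rotor: r = 102 mm = 10.2 cm
136,991.5 = 11.18 × 10.2 × (N/1000)²
(N/1000)² = 136,991.5 / 114.036 = 1201.3
N = 1000 × √1201.3 ≈ 34,659.8

34650 RPM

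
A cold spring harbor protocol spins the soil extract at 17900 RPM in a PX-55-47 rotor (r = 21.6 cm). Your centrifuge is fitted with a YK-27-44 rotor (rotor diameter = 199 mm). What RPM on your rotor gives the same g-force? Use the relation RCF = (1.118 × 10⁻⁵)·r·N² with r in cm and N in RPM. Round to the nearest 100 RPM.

26400 RPM

RCF_original = 1.118 × 10⁻⁵ × 21.6 × (17900)² = 1.118 × 10⁻⁵ × 21.6 × 320,410,000 ≈ 77,375.2 × g
Your rotor: r = 199 mm / 2 = 99.5 mm = 9.95 cm
77,375.2 = 1.118 × 10⁻⁵ × 9.95 × N²
N² = 77,375.2 / (11.1241 × 10⁻⁵) = 695,563,686
N ≈ √695,563,686 ≈ 26,373.5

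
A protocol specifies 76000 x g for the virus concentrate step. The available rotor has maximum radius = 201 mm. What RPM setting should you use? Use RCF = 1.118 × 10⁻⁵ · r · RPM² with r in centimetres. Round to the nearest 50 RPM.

≈ 18400 RPM

r = 201 mm = 20.1 cm
RCF = 1.118 × 10⁻⁵ × r × N²
76,000 = 1.118 × 10⁻⁵ × 20.1 × N²
N² = 76,000 / (22.4718 × 10⁻⁵) = 338,201,657
N ≈ √338,201,657 ≈ 18,390.3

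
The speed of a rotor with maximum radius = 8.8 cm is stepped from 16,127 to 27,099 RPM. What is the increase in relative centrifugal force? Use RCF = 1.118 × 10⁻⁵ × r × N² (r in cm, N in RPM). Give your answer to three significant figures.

RCF₁ = 1.118 × 10⁻⁵ × 8.8 × (16127)² = 1.118 × 10⁻⁵ × 8.8 × 260,080,129 ≈ 25,587.7 × g
RCF₂ = 1.118 × 10⁻⁵ × 8.8 × (27099)² = 1.118 × 10⁻⁵ × 8.8 × 734,355,801 ≈ 72,248.9 × g
Increase = 72,248.9 − 25,587.7 = 46,661.2

46700 ×g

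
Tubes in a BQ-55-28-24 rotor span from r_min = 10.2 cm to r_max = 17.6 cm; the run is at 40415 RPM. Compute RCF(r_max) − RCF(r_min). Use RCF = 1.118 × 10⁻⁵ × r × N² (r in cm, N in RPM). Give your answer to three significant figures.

ΔRCF = 1.118 × 10⁻⁵ × (r_max − r_min) × N² = 1.118 × 10⁻⁵ × 7.4 × 1,633,372,225 ≈ 135,132.2

ΔRCF ≈ 135000 ×g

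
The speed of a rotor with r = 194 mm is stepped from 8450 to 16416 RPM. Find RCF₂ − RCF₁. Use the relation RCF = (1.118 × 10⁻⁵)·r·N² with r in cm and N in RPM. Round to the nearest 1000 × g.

r = 194 mm = 19.4 cm
RCF₁ = 1.118 × 10⁻⁵ × 19.4 × (8450)² = 1.118 × 10⁻⁵ × 19.4 × 71,402,500 ≈ 15,486.6 × g
RCF₂ = 1.118 × 10⁻⁵ × 19.4 × (16416)² = 1.118 × 10⁻⁵ × 19.4 × 269,485,056 ≈ 58,449.2 × g
Increase = 58,449.2 − 15,486.6 = 42,962.6

43000 x g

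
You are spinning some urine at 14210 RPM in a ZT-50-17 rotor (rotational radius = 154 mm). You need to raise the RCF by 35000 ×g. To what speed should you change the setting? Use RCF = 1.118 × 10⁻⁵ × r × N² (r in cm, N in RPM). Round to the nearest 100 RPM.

≈ 20100 RPM

r = 154 mm = 15.4 cm
Current RCF = 1.118 × 10⁻⁵ × 15.4 × (14210)² = 1.118 × 10⁻⁵ × 15.4 × 201,924,100 ≈ 34,765.7 × g
Target RCF = 34,765.7 + 35,000 = 69,765.7 × g
N² = 69,765.7 / (17.2172 × 10⁻⁵) = 405,209,326
N ≈ √405,209,326 ≈ 20,129.8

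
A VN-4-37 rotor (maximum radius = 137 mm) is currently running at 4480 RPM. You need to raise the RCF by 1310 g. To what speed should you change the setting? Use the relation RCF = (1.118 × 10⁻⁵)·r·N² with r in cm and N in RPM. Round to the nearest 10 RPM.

N₂ ≈ 5350 RPM

r = 137 mm = 13.7 cm
Current RCF = 1.118 × 10⁻⁵ × 13.7 × (4480)² = 1.118 × 10⁻⁵ × 13.7 × 20,070,400 ≈ 3,074.1 × g
Target RCF = 3,074.1 + 1,310 = 4,384.1 × g
N² = 4,384.1 / (15.3166 × 10⁻⁵) = 28,623,193
N ≈ √28,623,193 ≈ 5,350.1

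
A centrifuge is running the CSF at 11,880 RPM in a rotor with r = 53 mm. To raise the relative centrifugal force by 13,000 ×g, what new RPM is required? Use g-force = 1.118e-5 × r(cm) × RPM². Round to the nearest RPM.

r = 53 mm = 5.3 cm
Current RCF = 1.118 × 10⁻⁵ × 5.3 × (11880)² = 1.118 × 10⁻⁵ × 5.3 × 141,134,400 ≈ 8,362.8 × g
Target RCF = 8,362.8 + 13,000 = 21,362.8 × g
N² = 21,362.8 / (5.9254 × 10⁻⁵) = 360,529,247
N ≈ √360,529,247 ≈ 18,987.6

≈ 18988 RPM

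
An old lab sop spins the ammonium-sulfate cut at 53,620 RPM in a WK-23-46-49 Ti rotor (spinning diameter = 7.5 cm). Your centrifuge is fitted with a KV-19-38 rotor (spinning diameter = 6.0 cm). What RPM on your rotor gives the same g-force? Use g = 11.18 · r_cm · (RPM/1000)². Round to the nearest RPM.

Original rotor: r = 7.5 / 2 = 3.75 cm
RCF_original = 11.18 × 3.75 × (53.62)² = 11.18 × 3.75 × 2,875.1044 ≈ 120,538.8 × g
Your rotor: r = 6.0 / 2 = 3 cm
120,538.8 = 11.18 × 3 × (N/1000)²
(N/1000)² = 120,538.8 / 33.54 = 3593.882
N = 1000 × √3593.882 ≈ 59,949.0

≈ 59949 RPM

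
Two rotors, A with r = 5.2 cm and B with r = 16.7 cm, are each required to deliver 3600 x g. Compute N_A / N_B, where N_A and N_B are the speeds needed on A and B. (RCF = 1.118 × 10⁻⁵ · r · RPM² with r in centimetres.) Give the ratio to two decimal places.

1.79

At fixed RCF, N ∝ 1/√r, so N_A/N_B = √(r_B/r_A) = √(16.7/5.2) = √3.211538 = 1.7921.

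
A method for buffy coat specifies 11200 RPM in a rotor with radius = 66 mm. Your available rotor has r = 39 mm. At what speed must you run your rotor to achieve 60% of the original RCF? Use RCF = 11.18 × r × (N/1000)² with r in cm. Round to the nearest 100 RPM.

11300 RPM

Original rotor: r = 66 mm = 6.6 cm
RCF = 11.18 × r × (N/1000)²
RCF_original = 11.18 × 6.6 × (11.2)² = 11.18 × 6.6 × 125.44 ≈ 9,256 × g
Target RCF = 0.6 × 9,256 ≈ 5,553.6 × g
Your rotor: r = 39 mm = 3.9 cm
5,553.6 = 11.18 × 3.9 × (N/1000)²
(N/1000)² = 5,553.6 / 43.602 = 127.3703
N = 1000 × √127.3703 ≈ 11,285.8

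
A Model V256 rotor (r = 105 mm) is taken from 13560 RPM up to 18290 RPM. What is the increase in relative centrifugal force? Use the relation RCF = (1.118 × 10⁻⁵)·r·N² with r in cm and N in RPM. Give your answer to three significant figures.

17700 g

r = 105 mm = 10.5 cm
RCF₁ = 1.118 × 10⁻⁵ × 10.5 × (13560)² = 1.118 × 10⁻⁵ × 10.5 × 183,873,600 ≈ 21,584.9 × g
RCF₂ = 1.118 × 10⁻⁵ × 10.5 × (18290)² = 1.118 × 10⁻⁵ × 10.5 × 334,524,100 ≈ 39,269.8 × g
Increase = 39,269.8 − 21,584.9 = 17,684.9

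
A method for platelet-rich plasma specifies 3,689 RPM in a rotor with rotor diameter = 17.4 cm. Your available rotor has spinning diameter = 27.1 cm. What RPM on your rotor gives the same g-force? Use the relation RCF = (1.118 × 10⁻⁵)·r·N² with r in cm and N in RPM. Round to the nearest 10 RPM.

Original rotor: r = 17.4 / 2 = 8.7 cm
RCF_original = 1.118 × 10⁻⁵ × 8.7 × (3689)² = 1.118 × 10⁻⁵ × 8.7 × 13,608,721 ≈ 1,323.7 × g
Your rotor: r = 27.1 / 2 = 13.55 cm
1,323.7 = 1.118 × 10⁻⁵ × 13.55 × N²
N² = 1,323.7 / (15.1489 × 10⁻⁵) = 8,737,928
N ≈ √8,737,928 ≈ 2,956.0

≈ 2960 RPM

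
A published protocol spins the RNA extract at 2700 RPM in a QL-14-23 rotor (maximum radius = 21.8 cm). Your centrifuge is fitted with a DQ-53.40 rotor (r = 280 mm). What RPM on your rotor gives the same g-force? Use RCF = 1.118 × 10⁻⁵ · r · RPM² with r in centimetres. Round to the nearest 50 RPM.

RCF_original = 1.118 × 10⁻⁵ × 21.8 × (2700)² = 1.118 × 10⁻⁵ × 21.8 × 7,290,000 ≈ 1,776.7 × g
Your rotor: r = 280 mm = 28.0 cm
1,776.7 = 1.118 × 10⁻⁵ × 28 × N²
N² = 1,776.7 / (31.304 × 10⁻⁵) = 5,675,633
N ≈ √5,675,633 ≈ 2,382.4

2400 RPM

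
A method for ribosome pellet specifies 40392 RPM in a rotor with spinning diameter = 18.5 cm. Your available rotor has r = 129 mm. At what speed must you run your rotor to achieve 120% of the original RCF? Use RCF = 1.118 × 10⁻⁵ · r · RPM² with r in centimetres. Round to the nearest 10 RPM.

≈ 37470 RPM

Original rotor: r = 18.5 / 2 = 9.25 cm
RCF_original = 1.118 × 10⁻⁵ × 9.25 × (40392)² = 1.118 × 10⁻⁵ × 9.25 × 1,631,513,664 ≈ 168,723 × g
Target RCF = 1.2 × 168,723 ≈ 202,467.6 × g
Your rotor: r = 129 mm = 12.9 cm
202,467.6 = 1.118 × 10⁻⁵ × 12.9 × N²
N² = 202,467.6 / (14.4222 × 10⁻⁵) = 1,403,860,715
N ≈ √1,403,860,715 ≈ 37,468.1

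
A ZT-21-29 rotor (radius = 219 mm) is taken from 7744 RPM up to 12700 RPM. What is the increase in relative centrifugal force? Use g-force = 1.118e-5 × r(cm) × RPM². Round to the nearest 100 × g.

r = 219 mm = 21.9 cm
RCF₁ = 1.118 × 10⁻⁵ × 21.9 × (7744)² = 1.118 × 10⁻⁵ × 21.9 × 59,969,536 ≈ 14,683.1 × g
RCF₂ = 1.118 × 10⁻⁵ × 21.9 × (12700)² = 1.118 × 10⁻⁵ × 21.9 × 161,290,000 ≈ 39,490.6 × g
Increase = 39,490.6 − 14,683.1 = 24,807.5

≈ 24800 ×g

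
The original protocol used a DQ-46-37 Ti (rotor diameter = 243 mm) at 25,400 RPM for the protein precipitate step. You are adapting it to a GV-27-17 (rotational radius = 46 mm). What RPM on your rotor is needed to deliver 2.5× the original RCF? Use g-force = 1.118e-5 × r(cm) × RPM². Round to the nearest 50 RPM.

65250 RPM

Original rotor: r = 243 mm / 2 = 121.5 mm = 12.15 cm
RCF = 1.118 × 10⁻⁵ × r × N²
RCF_original = 1.118 × 10⁻⁵ × 12.15 × (25400)² = 1.118 × 10⁻⁵ × 12.15 × 645,160,000 ≈ 87,636.6 × g
Target RCF = 2.5 × 87,636.6 ≈ 219,091.5 × g
Your rotor: r = 46 mm = 4.6 cm
219,091.5 = 1.118 × 10⁻⁵ × 4.6 × N²
N² = 219,091.5 / (5.1428 × 10⁻⁵) = 4,260,159,835
N ≈ √4,260,159,835 ≈ 65,269.9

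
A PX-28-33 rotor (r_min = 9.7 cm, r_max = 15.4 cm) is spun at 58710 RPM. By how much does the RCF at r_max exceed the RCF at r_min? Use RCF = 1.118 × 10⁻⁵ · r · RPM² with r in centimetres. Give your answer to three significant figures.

ΔRCF ≈ 220000 x g

ΔRCF = 1.118 × 10⁻⁵ × (r_max − r_min) × N² = 1.118 × 10⁻⁵ × 5.7 × 3,446,864,100 ≈ 219,654.9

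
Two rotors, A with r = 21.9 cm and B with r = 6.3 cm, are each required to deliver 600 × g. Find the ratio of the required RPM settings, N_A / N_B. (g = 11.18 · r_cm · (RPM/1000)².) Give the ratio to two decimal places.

At fixed RCF, N ∝ 1/√r, so N_A/N_B = √(r_B/r_A) = √(6.3/21.9) = √0.287671 = 0.5363.

0.54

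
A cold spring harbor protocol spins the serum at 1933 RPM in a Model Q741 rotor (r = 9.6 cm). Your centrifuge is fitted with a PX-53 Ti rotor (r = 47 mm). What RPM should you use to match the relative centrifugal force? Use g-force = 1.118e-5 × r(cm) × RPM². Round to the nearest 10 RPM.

RCF_original = 1.118 × 10⁻⁵ × 9.6 × (1933)² = 1.118 × 10⁻⁵ × 9.6 × 3,736,489 ≈ 401 × g
Your rotor: r = 47 mm = 4.7 cm
401 = 1.118 × 10⁻⁵ × 4.7 × N²
N² = 401 / (5.2546 × 10⁻⁵) = 7,631,409
N ≈ √7,631,409 ≈ 2,762.5

2760 RPM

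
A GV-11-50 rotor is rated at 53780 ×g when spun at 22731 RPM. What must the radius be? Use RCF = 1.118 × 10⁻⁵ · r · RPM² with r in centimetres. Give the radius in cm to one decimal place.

RCF = 1.118 × 10⁻⁵ × r × N²
53780 = 1.118 × 10⁻⁵ × r × (22731)²
r = 53780 / (1.118 × 10⁻⁵ × 516,698,361) = 53780 / 5776.688 ≈ 9.310 cm

r ≈ 9.3 cm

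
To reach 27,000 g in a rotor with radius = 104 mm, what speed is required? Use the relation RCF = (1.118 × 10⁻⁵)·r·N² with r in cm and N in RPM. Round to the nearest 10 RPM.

15240 RPM

r = 104 mm = 10.4 cm
RCF = 1.118 × 10⁻⁵ × r × N²
27,000 = 1.118 × 10⁻⁵ × 10.4 × N²
N² = 27,000 / (11.6272 × 10⁻⁵) = 232,214,119
N ≈ √232,214,119 ≈ 15,238.6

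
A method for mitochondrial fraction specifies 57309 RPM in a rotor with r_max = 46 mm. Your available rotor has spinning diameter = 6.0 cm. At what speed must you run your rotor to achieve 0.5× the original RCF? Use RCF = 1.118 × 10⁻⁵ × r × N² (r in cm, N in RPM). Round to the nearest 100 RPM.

Original rotor: r = 46 mm = 4.6 cm
RCF_original = 1.118 × 10⁻⁵ × 4.6 × (57309)² = 1.118 × 10⁻⁵ × 4.6 × 3,284,321,481 ≈ 168,906.1 × g
Target RCF = 0.5 × 168,906.1 ≈ 84,453.1 × g
Your rotor: r = 6.0 / 2 = 3 cm
84,453.1 = 1.118 × 10⁻⁵ × 3 × N²
N² = 84,453.1 / (3.354 × 10⁻⁵) = 2,517,981,515
N ≈ √2,517,981,515 ≈ 50,179.5

≈ 50200 RPM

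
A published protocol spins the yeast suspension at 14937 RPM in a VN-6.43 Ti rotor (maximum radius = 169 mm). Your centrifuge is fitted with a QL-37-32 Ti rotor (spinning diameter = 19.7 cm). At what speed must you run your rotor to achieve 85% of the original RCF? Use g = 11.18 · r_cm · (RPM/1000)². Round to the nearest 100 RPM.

Original rotor: r = 169 mm = 16.9 cm
RCF_original = 11.18 × 16.9 × (14.937)² = 11.18 × 16.9 × 223.113969 ≈ 42,155.6 × g
Target RCF = 0.85 × 42,155.6 ≈ 35,832.3 × g
Your rotor: r = 19.7 / 2 = 9.85 cm
35,832.3 = 11.18 × 9.85 × (N/1000)²
(N/1000)² = 35,832.3 / 110.123 = 325.3843
N = 1000 × √325.3843 ≈ 18,038.4

≈ 18000 RPM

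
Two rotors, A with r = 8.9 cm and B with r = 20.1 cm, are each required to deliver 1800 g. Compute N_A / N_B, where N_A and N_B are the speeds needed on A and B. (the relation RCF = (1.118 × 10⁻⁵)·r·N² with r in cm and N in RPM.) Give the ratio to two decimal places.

At fixed RCF, N ∝ 1/√r, so N_A/N_B = √(r_B/r_A) = √(20.1/8.9) = √2.258427 = 1.5028.

1.50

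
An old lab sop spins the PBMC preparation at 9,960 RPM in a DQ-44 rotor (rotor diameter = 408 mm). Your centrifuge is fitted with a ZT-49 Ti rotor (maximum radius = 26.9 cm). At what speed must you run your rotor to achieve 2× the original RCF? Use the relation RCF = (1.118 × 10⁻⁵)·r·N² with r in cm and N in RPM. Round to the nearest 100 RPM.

≈ 12300 RPM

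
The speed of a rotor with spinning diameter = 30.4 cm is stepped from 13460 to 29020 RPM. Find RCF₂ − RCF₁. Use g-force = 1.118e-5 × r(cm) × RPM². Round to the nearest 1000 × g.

≈ 112000 x g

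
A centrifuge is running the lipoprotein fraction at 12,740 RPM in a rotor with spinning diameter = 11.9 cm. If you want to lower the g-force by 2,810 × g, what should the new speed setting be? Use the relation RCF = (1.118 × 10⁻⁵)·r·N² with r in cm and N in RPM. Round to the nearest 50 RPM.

r = 11.9 / 2 = 5.95 cm
Current RCF = 1.118 × 10⁻⁵ × 5.95 × (12740)² = 1.118 × 10⁻⁵ × 5.95 × 162,307,600 ≈ 10,796.9 × g
Target RCF = 10,796.9 − 2,810 = 7,986.9 × g
N² = 7,986.9 / (6.6521 × 10⁻⁵) = 120,065,844
N ≈ √120,065,844 ≈ 10,957.5

10950 RPM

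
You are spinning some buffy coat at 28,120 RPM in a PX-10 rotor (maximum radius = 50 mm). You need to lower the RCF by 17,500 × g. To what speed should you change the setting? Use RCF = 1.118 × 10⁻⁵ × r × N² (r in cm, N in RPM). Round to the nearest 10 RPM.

r = 50 mm = 5.0 cm
Current RCF = 1.118 × 10⁻⁵ × 5 × (28120)² = 1.118 × 10⁻⁵ × 5 × 790,734,400 ≈ 44,202.1 × g
Target RCF = 44,202.1 − 17,500 = 26,702.1 × g
N² = 26,702.1 / (5.59 × 10⁻⁵) = 477,676,208
N ≈ √477,676,208 ≈ 21,855.8

N₂ ≈ 21860 RPM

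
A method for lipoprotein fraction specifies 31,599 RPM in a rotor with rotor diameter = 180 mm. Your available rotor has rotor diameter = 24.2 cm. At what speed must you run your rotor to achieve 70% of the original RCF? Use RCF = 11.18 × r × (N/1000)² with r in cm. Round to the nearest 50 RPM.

Original rotor: r = 180 mm / 2 = 90 mm = 9 cm
RCF_original = 11.18 × 9 × (31.599)² = 11.18 × 9 × 998.496801 ≈ 100,468.7 × g
Target RCF = 0.7 × 100,468.7 ≈ 70,328.1 × g
Your rotor: r = 24.2 / 2 = 12.1 cm
70,328.1 = 11.18 × 12.1 × (N/1000)²
(N/1000)² = 70,328.1 / 135.278 = 519.8783
N = 1000 × √519.8783 ≈ 22,800.8

≈ 22800 RPM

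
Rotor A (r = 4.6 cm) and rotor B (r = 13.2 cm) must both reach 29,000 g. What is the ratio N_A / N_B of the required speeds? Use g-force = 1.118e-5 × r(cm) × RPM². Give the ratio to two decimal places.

1.69

At fixed RCF, N ∝ 1/√r, so N_A/N_B = √(r_B/r_A) = √(13.2/4.6) = √2.869565 = 1.6940.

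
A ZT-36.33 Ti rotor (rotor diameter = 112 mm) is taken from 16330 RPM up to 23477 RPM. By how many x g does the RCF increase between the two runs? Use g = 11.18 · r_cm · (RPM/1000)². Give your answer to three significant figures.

≈ 17800 x g

r = 112 mm / 2 = 56 mm = 5.6 cm
RCF₁ = 11.18 × 5.6 × (16.33)² = 11.18 × 5.6 × 266.6689 ≈ 16,695.6 × g
RCF₂ = 11.18 × 5.6 × (23.477)² = 11.18 × 5.6 × 551.169529 ≈ 34,507.6 × g
Increase = 34,507.6 − 16,695.6 = 17,812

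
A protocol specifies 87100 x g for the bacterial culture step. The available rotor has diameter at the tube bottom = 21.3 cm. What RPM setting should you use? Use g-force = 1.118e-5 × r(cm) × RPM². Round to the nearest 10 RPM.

r = 21.3 / 2 = 10.65 cm
RCF = 1.118 × 10⁻⁵ × r × N²
87,100 = 1.118 × 10⁻⁵ × 10.65 × N²
N² = 87,100 / (11.9067 × 10⁻⁵) = 731,520,908
N ≈ √731,520,908 ≈ 27,046.6

≈ 27050 RPM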